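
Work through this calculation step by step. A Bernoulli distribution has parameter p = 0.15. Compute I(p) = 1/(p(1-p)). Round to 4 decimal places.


For Bernoulli(p), Fisher information is I(p) = 1/(p*(1-p)).
p = 0.15, 1-p = 0.85.
p*(1-p) = 0.1275.
I(p) = 1/0.1275 = 7.8431

7.8431


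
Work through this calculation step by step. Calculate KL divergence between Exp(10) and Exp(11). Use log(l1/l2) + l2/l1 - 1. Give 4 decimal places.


KL divergence for exponential family:
KL = log(l1/l2) + l2/l1 - 1.
log(10/11) = -0.09531.
11/10 = 1.1.
KL = -0.09531 + 1.1 - 1 = 0.0047

0.0047


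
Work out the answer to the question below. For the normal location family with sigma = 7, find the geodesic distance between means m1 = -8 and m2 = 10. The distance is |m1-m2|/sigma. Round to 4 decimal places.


On the fixed-variance normal subfamily, geodesic distance = |m1-m2|/sigma.
|-8 - 10| = 18.
sigma = 7.
d = 18/7 = 2.5714

2.5714


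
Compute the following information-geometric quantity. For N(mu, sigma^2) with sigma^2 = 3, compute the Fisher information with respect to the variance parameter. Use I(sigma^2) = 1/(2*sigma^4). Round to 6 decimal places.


Fisher information for variance: I(sigma^2) = 1/(2*sigma^4).
sigma^2 = 3, so sigma^4 = 9.
I = 1/(2*9) = 1/18 = 0.055556

0.055556


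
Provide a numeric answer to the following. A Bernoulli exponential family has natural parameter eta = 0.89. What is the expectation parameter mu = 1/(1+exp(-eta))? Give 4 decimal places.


Dual coordinate (expectation parameter) for Bernoulli:
mu = 1/(1+exp(-eta)).
eta = 0.89.
exp(-eta) = exp(-0.89) = 0.410656.
mu = 1/(1+0.410656) = 0.7089

0.7089


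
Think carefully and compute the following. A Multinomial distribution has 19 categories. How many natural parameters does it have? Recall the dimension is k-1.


Exponential family dimension calculation:
For Multinomial with k=19 categories, dim = k-1 = 18.

18


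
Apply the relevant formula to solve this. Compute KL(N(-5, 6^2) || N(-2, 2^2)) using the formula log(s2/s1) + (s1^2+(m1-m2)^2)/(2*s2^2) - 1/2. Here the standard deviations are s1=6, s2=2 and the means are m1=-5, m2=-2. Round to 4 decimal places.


KL divergence between normal distributions:
KL = log(s2/s1) + (s1^2 + (m1-m2)^2)/(2*s2^2) - 1/2.
log(2/6) = -1.098612.
(6^2 + (-5--2)^2)/(2*2^2) = (36 + 9)/8 = 5.625.
KL = -1.098612 + 5.625 - 0.5 = 4.0264

4.0264


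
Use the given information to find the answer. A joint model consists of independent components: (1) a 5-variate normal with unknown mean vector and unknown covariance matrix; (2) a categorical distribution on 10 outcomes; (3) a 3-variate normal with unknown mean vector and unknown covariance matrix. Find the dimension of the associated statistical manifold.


The dimension of a statistical manifold equals the number of free
(independent) real parameters of the model. For a product of independent
blocks the parameter counts add.
- 5-variate normal: 5 (mean) + 5*6/2 = 15 (symmetric covariance) = 20.
- categorical on 10 outcomes (probabilities sum to 1): 10-1 = 9.
- 3-variate normal: 3 (mean) + 3*4/2 = 6 (symmetric covariance) = 9.
Total = 20 + 9 + 9 = 38.
Dimension = 38

38


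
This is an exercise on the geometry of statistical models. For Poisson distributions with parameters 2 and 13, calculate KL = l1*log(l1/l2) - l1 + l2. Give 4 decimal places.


KL divergence for Poisson:
KL = l1*log(l1/l2) - l1 + l2.
l1 = 2, l2 = 13.
log(2/13) = -1.871802.
l1*log(l1/l2) = 2 * -1.871802 = -3.743604.
KL = -3.743604 - 2 + 13 = 7.2564

7.2564


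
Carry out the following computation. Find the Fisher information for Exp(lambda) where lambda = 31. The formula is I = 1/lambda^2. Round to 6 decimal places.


Fisher information for exponential: I(lambda) = 1/lambda^2.
lambda = 31, lambda^2 = 961.
I = 1/961 = 0.001041

0.001041


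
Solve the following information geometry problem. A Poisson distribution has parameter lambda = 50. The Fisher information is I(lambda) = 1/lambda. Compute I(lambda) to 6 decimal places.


Fisher information for Poisson: I(lambda) = 1/lambda.
lambda = 50.
I(lambda) = 1/50 = 0.020000

0.020000


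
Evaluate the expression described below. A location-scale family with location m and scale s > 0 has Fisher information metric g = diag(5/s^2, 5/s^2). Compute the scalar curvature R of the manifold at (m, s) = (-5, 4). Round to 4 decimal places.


The metric has the form g = (A dm^2 + B ds^2)/s^2 with A = 5, B = 5.
Substitute u = sqrt(A/B)*m: g = B*(du^2 + ds^2)/s^2, i.e. B times the
Poincare upper half-plane metric, which has constant Gaussian curvature -1.
Scaling a 2D metric by a constant c divides the Gaussian curvature by c,
so K = -1/B = -1/(5) = -0.2000 everywhere (the point (m, s) = (-5, 4) is irrelevant:
the curvature is constant).
Scalar curvature in dimension 2: R = 2K = -2/(5) = -0.4000.

-0.4000


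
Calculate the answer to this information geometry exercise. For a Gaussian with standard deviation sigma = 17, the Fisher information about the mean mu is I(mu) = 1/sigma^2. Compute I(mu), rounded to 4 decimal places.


The Fisher information for the mean of a normal distribution is I(mu) = 1/sigma^2.
sigma = 17, so sigma^2 = 289.
I(mu) = 1/289 = 0.0035

0.0035


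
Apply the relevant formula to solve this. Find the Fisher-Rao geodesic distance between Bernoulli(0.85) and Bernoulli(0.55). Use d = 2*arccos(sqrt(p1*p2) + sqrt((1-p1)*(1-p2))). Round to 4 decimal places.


Geodesic distance on Bernoulli manifold:
d(p1,p2) = 2*arccos(sqrt(p1*p2) + sqrt((1-p1)*(1-p2))).
sqrt(p1*p2) = sqrt(0.85*0.55) = 0.68374.
sqrt((1-p1)*(1-p2)) = sqrt(0.15*0.45) = 0.259808.
arg = 0.68374 + 0.259808 = 0.943547.
d = 2*arccos(0.943547) = 0.6752

0.6752


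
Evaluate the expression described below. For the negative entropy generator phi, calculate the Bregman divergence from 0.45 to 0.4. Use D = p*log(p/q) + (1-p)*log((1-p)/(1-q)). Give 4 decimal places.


Bregman divergence with negative entropy generator:
D = p*log(p/q) + (1-p)*log((1-p)/(1-q)).
p = 0.45, q = 0.4.
p*log(p/q) = 0.45*log(0.45/0.4) = 0.053002.
(1-p)*log((1-p)/(1-q)) = 0.55*log(0.55/0.6) = -0.047856.
D = 0.053002 + -0.047856 = 0.0051

0.0051


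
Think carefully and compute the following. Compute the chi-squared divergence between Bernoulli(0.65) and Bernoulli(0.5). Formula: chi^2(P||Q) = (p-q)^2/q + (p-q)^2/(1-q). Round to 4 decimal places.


Chi-squared divergence between Bernoulli distributions:
chi^2 = (p-q)^2/q + (p-q)^2/(1-q).
p = 0.65, q = 0.5, p-q = 0.15.
(p-q)^2 = 0.0225.
term1 = 0.0225/0.5 = 0.045.
term2 = 0.0225/0.5 = 0.045.
chi^2 = 0.045 + 0.045 = 0.0900

0.0900


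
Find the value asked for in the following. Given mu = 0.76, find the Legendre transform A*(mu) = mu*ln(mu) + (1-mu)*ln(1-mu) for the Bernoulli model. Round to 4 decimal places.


Legendre transform for Bernoulli:
A*(mu) = mu*log(mu) + (1-mu)*log(1-mu).
mu = 0.76, 1-mu = 0.24.
mu*log(mu) = 0.76*log(0.76) = -0.208572.
(1-mu)*log(1-mu) = 0.24*log(0.24) = -0.342508.
A* = -0.208572 + -0.342508 = -0.5511

-0.5511


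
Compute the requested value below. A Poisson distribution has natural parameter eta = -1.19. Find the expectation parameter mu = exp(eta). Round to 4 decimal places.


Expectation parameter for Poisson exponential family:
mu = exp(eta).
eta = -1.19.
mu = exp(-1.19) = 0.3042

0.3042


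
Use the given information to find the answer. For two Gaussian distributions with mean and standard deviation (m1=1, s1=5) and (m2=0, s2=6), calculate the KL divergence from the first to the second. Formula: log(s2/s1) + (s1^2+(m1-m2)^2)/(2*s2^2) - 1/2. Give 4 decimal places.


KL divergence between normal distributions:
KL = log(s2/s1) + (s1^2 + (m1-m2)^2)/(2*s2^2) - 1/2.
log(6/5) = 0.182322.
(5^2 + (1-0)^2)/(2*6^2) = (25 + 1)/72 = 0.361111.
KL = 0.182322 + 0.361111 - 0.5 = 0.0434

0.0434


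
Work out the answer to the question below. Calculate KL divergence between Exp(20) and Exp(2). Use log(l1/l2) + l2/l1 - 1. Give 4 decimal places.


KL divergence for exponential family:
KL = log(l1/l2) + l2/l1 - 1.
log(20/2) = 2.302585.
2/20 = 0.1.
KL = 2.302585 + 0.1 - 1 = 1.4026

1.4026


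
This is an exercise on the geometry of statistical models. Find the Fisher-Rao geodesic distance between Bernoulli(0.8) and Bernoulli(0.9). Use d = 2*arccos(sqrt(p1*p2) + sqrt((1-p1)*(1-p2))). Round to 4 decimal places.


Geodesic distance on Bernoulli manifold:
d(p1,p2) = 2*arccos(sqrt(p1*p2) + sqrt((1-p1)*(1-p2))).
sqrt(p1*p2) = sqrt(0.8*0.9) = 0.848528.
sqrt((1-p1)*(1-p2)) = sqrt(0.2*0.1) = 0.141421.
arg = 0.848528 + 0.141421 = 0.989949.
d = 2*arccos(0.989949) = 0.2838

0.2838


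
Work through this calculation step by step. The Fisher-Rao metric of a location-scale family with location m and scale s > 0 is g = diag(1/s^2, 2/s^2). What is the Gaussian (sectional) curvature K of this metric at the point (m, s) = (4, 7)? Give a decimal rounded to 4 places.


The metric has the form g = (A dm^2 + B ds^2)/s^2 with A = 1, B = 2.
Substitute u = sqrt(A/B)*m: g = B*(du^2 + ds^2)/s^2, i.e. B times the
Poincare upper half-plane metric, which has constant Gaussian curvature -1.
Scaling a 2D metric by a constant c divides the Gaussian curvature by c,
so K = -1/B = -1/(2) = -0.5000 everywhere (the point (m, s) = (4, 7) is irrelevant:
the curvature is constant).
The requested Gaussian curvature is K = -0.5000.

-0.5000


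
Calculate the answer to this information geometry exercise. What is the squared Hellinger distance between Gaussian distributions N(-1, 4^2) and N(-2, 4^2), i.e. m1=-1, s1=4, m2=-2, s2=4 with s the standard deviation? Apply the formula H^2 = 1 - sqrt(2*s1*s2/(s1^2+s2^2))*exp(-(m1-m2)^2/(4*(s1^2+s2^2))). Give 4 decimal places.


Squared Hellinger distance for Gaussians:
H^2 = 1 - sqrt(2*s1*s2/(s1^2+s2^2)) * exp(-(m1-m2)^2/(4*(s1^2+s2^2))).
s1^2 = 16, s2^2 = 16, s1^2+s2^2 = 32.
sqrt(2*4*4/(32)) = 1.0.
(m1-m2)^2 = (1)^2 = 1.
exp(-1/(4*32)) = exp(-0.007812) = 0.992218.
H^2 = 1 - 1.0*0.992218 = 0.0078

0.0078


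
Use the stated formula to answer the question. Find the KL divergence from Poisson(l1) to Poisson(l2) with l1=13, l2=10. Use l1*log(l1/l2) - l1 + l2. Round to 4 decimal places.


KL divergence for Poisson:
KL = l1*log(l1/l2) - l1 + l2.
l1 = 13, l2 = 10.
log(13/10) = 0.262364.
l1*log(l1/l2) = 13 * 0.262364 = 3.410735.
KL = 3.410735 - 13 + 10 = 0.4107

0.4107


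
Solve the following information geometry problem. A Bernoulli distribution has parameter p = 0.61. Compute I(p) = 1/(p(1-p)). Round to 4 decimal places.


For Bernoulli(p), Fisher information is I(p) = 1/(p*(1-p)).
p = 0.61, 1-p = 0.39.
p*(1-p) = 0.2379.
I(p) = 1/0.2379 = 4.2034

4.2034


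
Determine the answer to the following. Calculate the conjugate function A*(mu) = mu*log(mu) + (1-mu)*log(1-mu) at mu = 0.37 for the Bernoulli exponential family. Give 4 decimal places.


Legendre transform for Bernoulli:
A*(mu) = mu*log(mu) + (1-mu)*log(1-mu).
mu = 0.37, 1-mu = 0.63.
mu*log(mu) = 0.37*log(0.37) = -0.367873.
(1-mu)*log(1-mu) = 0.63*log(0.63) = -0.291082.
A* = -0.367873 + -0.291082 = -0.6590

-0.6590


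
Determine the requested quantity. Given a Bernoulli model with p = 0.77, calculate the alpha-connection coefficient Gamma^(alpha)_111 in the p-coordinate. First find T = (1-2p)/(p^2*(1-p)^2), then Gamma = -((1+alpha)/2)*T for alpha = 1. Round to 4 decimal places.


Skewness (Amari-Chentsov) tensor: T = (1-2p)/(p^2*(1-p)^2).
p = 0.77, 1-2p = -0.54, p^2 = 0.5929, (1-p)^2 = 0.0529.
T = -0.54/(0.5929 * 0.0529) = -17.216967.
In the p-coordinate, Gamma^(alpha) = Gamma^(0) - (alpha/2)*T with Gamma^(0) = (1/2)*g'(p) = -T/2,
so Gamma^(alpha) = -((1+alpha)/2)*T.
alpha = 1, -(1+alpha)/2 = -1.0.
Gamma = -1.0 * -17.216967 = 17.2170

17.2170


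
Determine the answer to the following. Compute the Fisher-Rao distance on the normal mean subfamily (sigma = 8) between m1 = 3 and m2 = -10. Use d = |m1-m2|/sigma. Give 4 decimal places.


On the fixed-variance normal subfamily, geodesic distance = |m1-m2|/sigma.
|3 - -10| = 13.
sigma = 8.
d = 13/8 = 1.6250

1.6250


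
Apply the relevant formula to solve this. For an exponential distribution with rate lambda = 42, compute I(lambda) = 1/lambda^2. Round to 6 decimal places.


Fisher information for exponential: I(lambda) = 1/lambda^2.
lambda = 42, lambda^2 = 1764.
I = 1/1764 = 0.000567

0.000567


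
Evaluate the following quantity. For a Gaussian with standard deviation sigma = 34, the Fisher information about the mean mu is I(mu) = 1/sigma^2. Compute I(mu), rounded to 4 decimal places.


The Fisher information for the mean of a normal distribution is I(mu) = 1/sigma^2.
sigma = 34, so sigma^2 = 1156.
I(mu) = 1/1156 = 0.0009

0.0009


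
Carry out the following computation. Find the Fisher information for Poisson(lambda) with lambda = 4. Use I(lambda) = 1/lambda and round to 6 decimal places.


Fisher information for Poisson: I(lambda) = 1/lambda.
lambda = 4.
I(lambda) = 1/4 = 0.250000

0.250000


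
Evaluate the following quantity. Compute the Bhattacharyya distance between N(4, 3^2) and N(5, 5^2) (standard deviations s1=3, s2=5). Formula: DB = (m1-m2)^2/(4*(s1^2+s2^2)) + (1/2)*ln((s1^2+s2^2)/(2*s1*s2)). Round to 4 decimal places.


Bhattacharyya distance between two Gaussians:
DB = (m1-m2)^2/(4*(s1^2+s2^2)) + (1/2)*ln((s1^2+s2^2)/(2*s1*s2)).
(m1-m2)^2 = (-1)^2 = 1.
s1^2+s2^2 = 9 + 25 = 34.
term1 = 1/136 = 0.007353.
term2 = 0.5*ln(34/30.0) = 0.062582.
DB = 0.007353 + 0.062582 = 0.0699

0.0699


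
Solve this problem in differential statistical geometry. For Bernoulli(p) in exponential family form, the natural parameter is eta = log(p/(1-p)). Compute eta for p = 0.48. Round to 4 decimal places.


Natural parameter for Bernoulli: eta = log(p/(1-p)).
p = 0.48, 1-p = 0.52.
p/(1-p) = 0.923077.
eta = log(0.923077) = -0.0800

-0.0800


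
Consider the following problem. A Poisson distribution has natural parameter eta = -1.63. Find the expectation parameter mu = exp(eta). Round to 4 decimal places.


Expectation parameter for Poisson exponential family:
mu = exp(eta).
eta = -1.63.
mu = exp(-1.63) = 0.1959

0.1959


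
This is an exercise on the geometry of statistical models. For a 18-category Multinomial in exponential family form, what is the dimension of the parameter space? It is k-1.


Exponential family dimension calculation:
For Multinomial with k=18 categories, dim = k-1 = 17.

17


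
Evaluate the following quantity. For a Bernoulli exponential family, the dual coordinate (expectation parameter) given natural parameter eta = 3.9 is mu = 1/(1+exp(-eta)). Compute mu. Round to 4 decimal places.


Dual coordinate (expectation parameter) for Bernoulli:
mu = 1/(1+exp(-eta)).
eta = 3.9.
exp(-eta) = exp(-3.9) = 0.020242.
mu = 1/(1+0.020242) = 0.9802

0.9802


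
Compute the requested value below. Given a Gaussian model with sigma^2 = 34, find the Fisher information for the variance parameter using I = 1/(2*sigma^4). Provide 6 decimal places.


Fisher information for variance: I(sigma^2) = 1/(2*sigma^4).
sigma^2 = 34, so sigma^4 = 1156.
I = 1/(2*1156) = 1/2312 = 0.000433

0.000433


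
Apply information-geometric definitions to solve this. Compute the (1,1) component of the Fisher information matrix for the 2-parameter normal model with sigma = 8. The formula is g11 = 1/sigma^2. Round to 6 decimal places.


For the 2-parameter normal family, the Fisher metric has:
  g11 = 1/sigma^2, g22 = 2/sigma^2.
sigma = 8, sigma^2 = 64.
g11 = 0.015625

0.015625


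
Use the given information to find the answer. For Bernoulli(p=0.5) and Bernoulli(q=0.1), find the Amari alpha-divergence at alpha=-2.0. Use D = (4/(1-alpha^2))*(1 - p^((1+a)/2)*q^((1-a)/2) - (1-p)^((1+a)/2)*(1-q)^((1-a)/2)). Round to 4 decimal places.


Amari alpha-divergence:
D = (4/(1-alpha^2))*(1 - p^((1+a)/2)*q^((1-a)/2) - (1-p)^((1+a)/2)*(1-q)^((1-a)/2)).
alpha = -2.0, p = 0.5, q = 0.1.
e1 = (1+alpha)/2 = -0.5, e2 = (1-alpha)/2 = 1.5.
t1 = p^e1 * q^e2 = 0.5^-0.5 * 0.1^1.5 = 0.044721.
t2 = (1-p)^e1 * (1-q)^e2 = 0.5^-0.5 * 0.9^1.5 = 1.207477.
4/(1-alpha^2) = -1.333333.
D = -1.333333*(1 - 0.044721 - 1.207477) = 0.3363

0.3363


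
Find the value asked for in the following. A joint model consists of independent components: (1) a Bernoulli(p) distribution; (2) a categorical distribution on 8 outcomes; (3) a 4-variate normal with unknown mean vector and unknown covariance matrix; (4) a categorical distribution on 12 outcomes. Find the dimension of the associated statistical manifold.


The dimension of a statistical manifold equals the number of free
(independent) real parameters of the model. For a product of independent
blocks the parameter counts add.
- Bernoulli (p): 1.
- categorical on 8 outcomes (probabilities sum to 1): 8-1 = 7.
- 4-variate normal: 4 (mean) + 4*5/2 = 10 (symmetric covariance) = 14.
- categorical on 12 outcomes (probabilities sum to 1): 12-1 = 11.
Total = 1 + 7 + 14 + 11 = 33.
Dimension = 33

33


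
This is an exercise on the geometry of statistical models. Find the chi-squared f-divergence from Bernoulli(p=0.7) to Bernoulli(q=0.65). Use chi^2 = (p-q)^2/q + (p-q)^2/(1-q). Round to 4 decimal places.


Chi-squared divergence between Bernoulli distributions:
chi^2 = (p-q)^2/q + (p-q)^2/(1-q).
p = 0.7, q = 0.65, p-q = 0.05.
(p-q)^2 = 0.0025.
term1 = 0.0025/0.65 = 0.003846.
term2 = 0.0025/0.35 = 0.007143.
chi^2 = 0.003846 + 0.007143 = 0.0110

0.0110


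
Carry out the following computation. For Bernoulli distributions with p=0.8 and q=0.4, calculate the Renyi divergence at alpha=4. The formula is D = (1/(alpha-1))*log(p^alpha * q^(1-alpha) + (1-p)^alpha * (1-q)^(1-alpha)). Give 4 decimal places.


Renyi divergence of order alpha between Bernoulli distributions:
D = (1/(alpha-1))*log(p^alpha * q^(1-alpha) + (1-p)^alpha * (1-q)^(1-alpha)).
alpha = 4, p = 0.8, q = 0.4.
p^alpha * q^(1-alpha) = 0.8^4 * 0.4^-3 = 6.4.
(1-p)^alpha * (1-q)^(1-alpha) = 0.2^4 * 0.6^-3 = 0.007407.
sum = 6.4 + 0.007407 = 6.407407.
D = (1/3)*log(6.407407) = 0.6192

0.6192


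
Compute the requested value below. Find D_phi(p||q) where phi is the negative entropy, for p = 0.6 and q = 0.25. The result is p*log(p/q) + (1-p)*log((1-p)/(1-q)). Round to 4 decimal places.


Bregman divergence with negative entropy generator:
D = p*log(p/q) + (1-p)*log((1-p)/(1-q)).
p = 0.6, q = 0.25.
p*log(p/q) = 0.6*log(0.6/0.25) = 0.525281.
(1-p)*log((1-p)/(1-q)) = 0.4*log(0.4/0.75) = -0.251443.
D = 0.525281 + -0.251443 = 0.2738

0.2738


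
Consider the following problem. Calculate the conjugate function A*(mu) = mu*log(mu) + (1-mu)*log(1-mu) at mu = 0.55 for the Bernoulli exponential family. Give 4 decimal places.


Legendre transform for Bernoulli:
A*(mu) = mu*log(mu) + (1-mu)*log(1-mu).
mu = 0.55, 1-mu = 0.45.
mu*log(mu) = 0.55*log(0.55) = -0.32881.
(1-mu)*log(1-mu) = 0.45*log(0.45) = -0.359328.
A* = -0.32881 + -0.359328 = -0.6881

-0.6881


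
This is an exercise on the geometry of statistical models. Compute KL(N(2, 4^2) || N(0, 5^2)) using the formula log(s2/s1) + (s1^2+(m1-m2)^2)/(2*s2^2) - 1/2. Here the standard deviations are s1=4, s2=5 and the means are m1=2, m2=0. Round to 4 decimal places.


KL divergence between normal distributions:
KL = log(s2/s1) + (s1^2 + (m1-m2)^2)/(2*s2^2) - 1/2.
log(5/4) = 0.223144.
(4^2 + (2-0)^2)/(2*5^2) = (16 + 4)/50 = 0.4.
KL = 0.223144 + 0.4 - 0.5 = 0.1231

0.1231


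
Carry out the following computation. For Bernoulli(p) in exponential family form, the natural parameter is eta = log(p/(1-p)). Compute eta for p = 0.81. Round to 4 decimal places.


Natural parameter for Bernoulli: eta = log(p/(1-p)).
p = 0.81, 1-p = 0.19.
p/(1-p) = 4.263158.
eta = log(4.263158) = 1.4500

1.4500


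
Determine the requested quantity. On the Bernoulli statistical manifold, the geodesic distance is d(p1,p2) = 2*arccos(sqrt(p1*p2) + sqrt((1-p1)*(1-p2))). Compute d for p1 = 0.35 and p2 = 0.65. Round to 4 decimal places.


Geodesic distance on Bernoulli manifold:
d(p1,p2) = 2*arccos(sqrt(p1*p2) + sqrt((1-p1)*(1-p2))).
sqrt(p1*p2) = sqrt(0.35*0.65) = 0.47697.
sqrt((1-p1)*(1-p2)) = sqrt(0.65*0.35) = 0.47697.
arg = 0.47697 + 0.47697 = 0.953939.
d = 2*arccos(0.953939) = 0.6094

0.6094


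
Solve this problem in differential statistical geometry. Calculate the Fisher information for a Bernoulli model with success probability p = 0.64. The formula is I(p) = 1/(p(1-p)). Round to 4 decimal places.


For Bernoulli(p), Fisher information is I(p) = 1/(p*(1-p)).
p = 0.64, 1-p = 0.36.
p*(1-p) = 0.2304.
I(p) = 1/0.2304 = 4.3403

4.3403


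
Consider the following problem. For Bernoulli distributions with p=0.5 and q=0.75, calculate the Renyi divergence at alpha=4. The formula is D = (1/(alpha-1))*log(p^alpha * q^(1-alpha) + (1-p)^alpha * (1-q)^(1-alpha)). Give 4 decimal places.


Renyi divergence of order alpha between Bernoulli distributions:
D = (1/(alpha-1))*log(p^alpha * q^(1-alpha) + (1-p)^alpha * (1-q)^(1-alpha)).
alpha = 4, p = 0.5, q = 0.75.
p^alpha * q^(1-alpha) = 0.5^4 * 0.75^-3 = 0.148148.
(1-p)^alpha * (1-q)^(1-alpha) = 0.5^4 * 0.25^-3 = 4.0.
sum = 0.148148 + 4.0 = 4.148148.
D = (1/3)*log(4.148148) = 0.4742

0.4742


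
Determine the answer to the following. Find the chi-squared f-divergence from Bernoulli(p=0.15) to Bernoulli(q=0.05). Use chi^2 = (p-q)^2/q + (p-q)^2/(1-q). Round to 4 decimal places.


Chi-squared divergence between Bernoulli distributions:
chi^2 = (p-q)^2/q + (p-q)^2/(1-q).
p = 0.15, q = 0.05, p-q = 0.1.
(p-q)^2 = 0.01.
term1 = 0.01/0.05 = 0.2.
term2 = 0.01/0.95 = 0.010526.
chi^2 = 0.2 + 0.010526 = 0.2105

0.2105


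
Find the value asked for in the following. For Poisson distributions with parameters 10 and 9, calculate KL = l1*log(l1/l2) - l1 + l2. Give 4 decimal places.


KL divergence for Poisson:
KL = l1*log(l1/l2) - l1 + l2.
l1 = 10, l2 = 9.
log(10/9) = 0.105361.
l1*log(l1/l2) = 10 * 0.105361 = 1.053605.
KL = 1.053605 - 10 + 9 = 0.0536

0.0536


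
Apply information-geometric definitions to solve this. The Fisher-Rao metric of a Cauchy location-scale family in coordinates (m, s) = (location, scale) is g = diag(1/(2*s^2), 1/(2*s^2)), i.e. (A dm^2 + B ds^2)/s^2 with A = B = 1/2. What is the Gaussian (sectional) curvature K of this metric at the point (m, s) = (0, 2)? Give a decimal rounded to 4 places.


The metric has the form g = (A dm^2 + B ds^2)/s^2 with A = 1/2, B = 1/2.
Substitute u = sqrt(A/B)*m: g = B*(du^2 + ds^2)/s^2, i.e. B times the
Poincare upper half-plane metric, which has constant Gaussian curvature -1.
Scaling a 2D metric by a constant c divides the Gaussian curvature by c,
so K = -1/B = -1/(1/2) = -2.0000 everywhere (the point (m, s) = (0, 2) is irrelevant:
the curvature is constant).
The requested Gaussian curvature is K = -2.0000.

-2.0000


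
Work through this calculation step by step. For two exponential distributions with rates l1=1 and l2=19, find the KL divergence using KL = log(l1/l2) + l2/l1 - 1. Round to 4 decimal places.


KL divergence for exponential family:
KL = log(l1/l2) + l2/l1 - 1.
log(1/19) = -2.944439.
19/1 = 19.0.
KL = -2.944439 + 19.0 - 1 = 15.0556

15.0556


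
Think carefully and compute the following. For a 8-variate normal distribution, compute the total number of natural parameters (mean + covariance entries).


Exponential family dimension calculation:
For 8-dim MVN: mean has 8 params, covariance has 8*9/2 = 36 unique entries.
Total dim = 8 + 36 = 44.

44


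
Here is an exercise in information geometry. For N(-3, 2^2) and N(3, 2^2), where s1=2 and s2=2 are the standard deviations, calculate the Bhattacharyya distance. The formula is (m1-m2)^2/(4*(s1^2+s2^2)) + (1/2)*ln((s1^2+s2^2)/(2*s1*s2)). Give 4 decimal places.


Bhattacharyya distance between two Gaussians:
DB = (m1-m2)^2/(4*(s1^2+s2^2)) + (1/2)*ln((s1^2+s2^2)/(2*s1*s2)).
(m1-m2)^2 = (-6)^2 = 36.
s1^2+s2^2 = 4 + 4 = 8.
term1 = 36/32 = 1.125.
term2 = 0.5*ln(8/8.0) = 0.0.
DB = 1.125 + 0.0 = 1.1250

1.1250


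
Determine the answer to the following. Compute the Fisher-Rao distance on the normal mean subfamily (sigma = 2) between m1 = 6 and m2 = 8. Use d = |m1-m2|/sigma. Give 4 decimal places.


On the fixed-variance normal subfamily, geodesic distance = |m1-m2|/sigma.
|6 - 8| = 2.
sigma = 2.
d = 2/2 = 1.0000

1.0000


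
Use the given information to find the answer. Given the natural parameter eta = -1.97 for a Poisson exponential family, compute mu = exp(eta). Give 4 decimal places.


Expectation parameter for Poisson exponential family:
mu = exp(eta).
eta = -1.97.
mu = exp(-1.97) = 0.1395

0.1395


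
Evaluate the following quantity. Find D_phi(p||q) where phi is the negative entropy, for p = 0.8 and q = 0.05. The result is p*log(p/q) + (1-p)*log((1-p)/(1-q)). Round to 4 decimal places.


Bregman divergence with negative entropy generator:
D = p*log(p/q) + (1-p)*log((1-p)/(1-q)).
p = 0.8, q = 0.05.
p*log(p/q) = 0.8*log(0.8/0.05) = 2.218071.
(1-p)*log((1-p)/(1-q)) = 0.2*log(0.2/0.95) = -0.311629.
D = 2.218071 + -0.311629 = 1.9064

1.9064


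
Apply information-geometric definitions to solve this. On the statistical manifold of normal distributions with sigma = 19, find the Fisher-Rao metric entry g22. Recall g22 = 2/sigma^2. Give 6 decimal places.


For the 2-parameter normal family, the Fisher metric has:
  g11 = 1/sigma^2, g22 = 2/sigma^2.
sigma = 19, sigma^2 = 361.
g22 = 0.005540

0.005540


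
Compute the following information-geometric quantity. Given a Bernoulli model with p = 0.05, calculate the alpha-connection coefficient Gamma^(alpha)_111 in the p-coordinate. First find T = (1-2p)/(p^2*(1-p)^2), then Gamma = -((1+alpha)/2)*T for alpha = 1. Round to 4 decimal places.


Skewness (Amari-Chentsov) tensor: T = (1-2p)/(p^2*(1-p)^2).
p = 0.05, 1-2p = 0.9, p^2 = 0.0025, (1-p)^2 = 0.9025.
T = 0.9/(0.0025 * 0.9025) = 398.891967.
In the p-coordinate, Gamma^(alpha) = Gamma^(0) - (alpha/2)*T with Gamma^(0) = (1/2)*g'(p) = -T/2,
so Gamma^(alpha) = -((1+alpha)/2)*T.
alpha = 1, -(1+alpha)/2 = -1.0.
Gamma = -1.0 * 398.891967 = -398.8920

-398.8920


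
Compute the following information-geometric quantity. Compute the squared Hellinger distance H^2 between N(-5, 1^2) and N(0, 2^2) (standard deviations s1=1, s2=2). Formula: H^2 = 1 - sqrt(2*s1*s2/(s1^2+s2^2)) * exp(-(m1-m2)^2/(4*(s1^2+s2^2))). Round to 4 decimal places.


Squared Hellinger distance for Gaussians:
H^2 = 1 - sqrt(2*s1*s2/(s1^2+s2^2)) * exp(-(m1-m2)^2/(4*(s1^2+s2^2))).
s1^2 = 1, s2^2 = 4, s1^2+s2^2 = 5.
sqrt(2*1*2/(5)) = 0.894427.
(m1-m2)^2 = (-5)^2 = 25.
exp(-25/(4*5)) = exp(-1.25) = 0.286505.
H^2 = 1 - 0.894427*0.286505 = 0.7437

0.7437


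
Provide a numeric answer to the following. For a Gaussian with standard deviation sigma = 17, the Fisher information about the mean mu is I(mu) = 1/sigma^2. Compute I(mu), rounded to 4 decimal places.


The Fisher information for the mean of a normal distribution is I(mu) = 1/sigma^2.
sigma = 17, so sigma^2 = 289.
I(mu) = 1/289 = 0.0035

0.0035


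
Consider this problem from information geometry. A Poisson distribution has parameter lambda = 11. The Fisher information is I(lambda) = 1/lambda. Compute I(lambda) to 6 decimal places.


Fisher information for Poisson: I(lambda) = 1/lambda.
lambda = 11.
I(lambda) = 1/11 = 0.090909

0.090909


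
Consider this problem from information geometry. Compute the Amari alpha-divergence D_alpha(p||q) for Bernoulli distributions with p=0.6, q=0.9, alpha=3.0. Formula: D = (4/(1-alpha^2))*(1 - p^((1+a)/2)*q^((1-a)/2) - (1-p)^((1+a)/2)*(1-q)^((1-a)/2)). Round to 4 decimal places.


Amari alpha-divergence:
D = (4/(1-alpha^2))*(1 - p^((1+a)/2)*q^((1-a)/2) - (1-p)^((1+a)/2)*(1-q)^((1-a)/2)).
alpha = 3.0, p = 0.6, q = 0.9.
e1 = (1+alpha)/2 = 2.0, e2 = (1-alpha)/2 = -1.0.
t1 = p^e1 * q^e2 = 0.6^2.0 * 0.9^-1.0 = 0.4.
t2 = (1-p)^e1 * (1-q)^e2 = 0.4^2.0 * 0.1^-1.0 = 1.6.
4/(1-alpha^2) = -0.5.
D = -0.5*(1 - 0.4 - 1.6) = 0.5000

0.5000


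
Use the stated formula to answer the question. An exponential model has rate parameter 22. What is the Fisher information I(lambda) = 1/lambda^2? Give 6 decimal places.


Fisher information for exponential: I(lambda) = 1/lambda^2.
lambda = 22, lambda^2 = 484.
I = 1/484 = 0.002066

0.002066


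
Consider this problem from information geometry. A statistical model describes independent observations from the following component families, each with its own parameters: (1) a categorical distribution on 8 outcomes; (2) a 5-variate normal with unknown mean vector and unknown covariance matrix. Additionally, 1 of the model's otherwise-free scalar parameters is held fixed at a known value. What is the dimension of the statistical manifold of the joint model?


The dimension of a statistical manifold equals the number of free
(independent) real parameters of the model. For a product of independent
blocks the parameter counts add.
- categorical on 8 outcomes (probabilities sum to 1): 8-1 = 7.
- 5-variate normal: 5 (mean) + 5*6/2 = 15 (symmetric covariance) = 20.
Total = 7 + 20 = 27.
1 parameter(s) fixed at known values: 27 - 1 = 26.
Dimension = 26

26


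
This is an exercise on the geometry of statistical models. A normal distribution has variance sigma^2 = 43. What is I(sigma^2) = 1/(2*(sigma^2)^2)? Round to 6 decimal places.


Fisher information for variance: I(sigma^2) = 1/(2*sigma^4).
sigma^2 = 43, so sigma^4 = 1849.
I = 1/(2*1849) = 1/3698 = 0.000270

0.000270


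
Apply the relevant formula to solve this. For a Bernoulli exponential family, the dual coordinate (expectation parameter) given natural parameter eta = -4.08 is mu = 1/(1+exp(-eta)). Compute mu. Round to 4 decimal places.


Dual coordinate (expectation parameter) for Bernoulli:
mu = 1/(1+exp(-eta)).
eta = -4.08.
exp(-eta) = exp(4.08) = 59.14547.
mu = 1/(1+59.14547) = 0.0166

0.0166


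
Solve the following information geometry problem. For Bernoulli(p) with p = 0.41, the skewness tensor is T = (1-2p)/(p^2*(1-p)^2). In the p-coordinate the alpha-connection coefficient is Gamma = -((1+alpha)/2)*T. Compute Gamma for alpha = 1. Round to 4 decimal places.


Skewness (Amari-Chentsov) tensor: T = (1-2p)/(p^2*(1-p)^2).
p = 0.41, 1-2p = 0.18, p^2 = 0.1681, (1-p)^2 = 0.3481.
T = 0.18/(0.1681 * 0.3481) = 3.076102.
In the p-coordinate, Gamma^(alpha) = Gamma^(0) - (alpha/2)*T with Gamma^(0) = (1/2)*g'(p) = -T/2,
so Gamma^(alpha) = -((1+alpha)/2)*T.
alpha = 1, -(1+alpha)/2 = -1.0.
Gamma = -1.0 * 3.076102 = -3.0761

-3.0761


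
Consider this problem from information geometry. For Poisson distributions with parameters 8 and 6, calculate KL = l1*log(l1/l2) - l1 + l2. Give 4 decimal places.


KL divergence for Poisson:
KL = l1*log(l1/l2) - l1 + l2.
l1 = 8, l2 = 6.
log(8/6) = 0.287682.
l1*log(l1/l2) = 8 * 0.287682 = 2.301457.
KL = 2.301457 - 8 + 6 = 0.3015

0.3015


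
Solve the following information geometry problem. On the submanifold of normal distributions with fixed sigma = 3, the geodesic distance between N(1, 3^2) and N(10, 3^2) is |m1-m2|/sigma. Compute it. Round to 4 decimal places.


On the fixed-variance normal subfamily, geodesic distance = |m1-m2|/sigma.
|1 - 10| = 9.
sigma = 3.
d = 9/3 = 3.0000

3.0000


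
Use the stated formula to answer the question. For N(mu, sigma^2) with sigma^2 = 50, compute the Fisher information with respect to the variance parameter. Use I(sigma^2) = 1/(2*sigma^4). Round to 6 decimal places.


Fisher information for variance: I(sigma^2) = 1/(2*sigma^4).
sigma^2 = 50, so sigma^4 = 2500.
I = 1/(2*2500) = 1/5000 = 0.000200

0.000200


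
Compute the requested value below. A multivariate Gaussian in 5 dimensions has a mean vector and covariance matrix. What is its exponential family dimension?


Exponential family dimension calculation:
For 5-dim MVN: mean has 5 params, covariance has 5*6/2 = 15 unique entries.
Total dim = 5 + 15 = 20.

20


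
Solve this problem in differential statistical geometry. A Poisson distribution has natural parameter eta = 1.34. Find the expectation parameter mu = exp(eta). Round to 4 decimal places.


Expectation parameter for Poisson exponential family:
mu = exp(eta).
eta = 1.34.
mu = exp(1.34) = 3.8190

3.8190


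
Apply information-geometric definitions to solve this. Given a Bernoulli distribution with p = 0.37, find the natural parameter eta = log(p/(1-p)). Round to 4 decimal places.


Natural parameter for Bernoulli: eta = log(p/(1-p)).
p = 0.37, 1-p = 0.63.
p/(1-p) = 0.587302.
eta = log(0.587302) = -0.5322

-0.5322


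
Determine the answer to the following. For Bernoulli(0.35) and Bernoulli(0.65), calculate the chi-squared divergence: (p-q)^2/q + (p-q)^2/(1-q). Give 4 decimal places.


Chi-squared divergence between Bernoulli distributions:
chi^2 = (p-q)^2/q + (p-q)^2/(1-q).
p = 0.35, q = 0.65, p-q = -0.3.
(p-q)^2 = 0.09.
term1 = 0.09/0.65 = 0.138462.
term2 = 0.09/0.35 = 0.257143.
chi^2 = 0.138462 + 0.257143 = 0.3956

0.3956


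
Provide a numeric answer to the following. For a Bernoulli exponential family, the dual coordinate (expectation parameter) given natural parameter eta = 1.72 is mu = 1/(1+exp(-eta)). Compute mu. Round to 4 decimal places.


Dual coordinate (expectation parameter) for Bernoulli:
mu = 1/(1+exp(-eta)).
eta = 1.72.
exp(-eta) = exp(-1.72) = 0.179066.
mu = 1/(1+0.179066) = 0.8481

0.8481


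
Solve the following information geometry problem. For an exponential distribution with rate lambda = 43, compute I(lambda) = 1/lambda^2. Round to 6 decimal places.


Fisher information for exponential: I(lambda) = 1/lambda^2.
lambda = 43, lambda^2 = 1849.
I = 1/1849 = 0.000541

0.000541


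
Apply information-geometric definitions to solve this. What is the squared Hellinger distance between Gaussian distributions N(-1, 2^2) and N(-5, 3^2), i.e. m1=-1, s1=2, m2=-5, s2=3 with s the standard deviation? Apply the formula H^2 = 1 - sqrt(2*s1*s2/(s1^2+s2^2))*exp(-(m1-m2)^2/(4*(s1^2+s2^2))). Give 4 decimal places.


Squared Hellinger distance for Gaussians:
H^2 = 1 - sqrt(2*s1*s2/(s1^2+s2^2)) * exp(-(m1-m2)^2/(4*(s1^2+s2^2))).
s1^2 = 4, s2^2 = 9, s1^2+s2^2 = 13.
sqrt(2*2*3/(13)) = 0.960769.
(m1-m2)^2 = (4)^2 = 16.
exp(-16/(4*13)) = exp(-0.307692) = 0.735141.
H^2 = 1 - 0.960769*0.735141 = 0.2937

0.2937


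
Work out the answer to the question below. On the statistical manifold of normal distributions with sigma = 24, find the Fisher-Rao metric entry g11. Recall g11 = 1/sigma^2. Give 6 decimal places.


For the 2-parameter normal family, the Fisher metric has:
  g11 = 1/sigma^2, g22 = 2/sigma^2.
sigma = 24, sigma^2 = 576.
g11 = 0.001736

0.001736


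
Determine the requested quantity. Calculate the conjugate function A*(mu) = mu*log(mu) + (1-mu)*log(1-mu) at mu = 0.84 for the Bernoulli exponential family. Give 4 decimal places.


Legendre transform for Bernoulli:
A*(mu) = mu*log(mu) + (1-mu)*log(1-mu).
mu = 0.84, 1-mu = 0.16.
mu*log(mu) = 0.84*log(0.84) = -0.146457.
(1-mu)*log(1-mu) = 0.16*log(0.16) = -0.293213.
A* = -0.146457 + -0.293213 = -0.4397

-0.4397


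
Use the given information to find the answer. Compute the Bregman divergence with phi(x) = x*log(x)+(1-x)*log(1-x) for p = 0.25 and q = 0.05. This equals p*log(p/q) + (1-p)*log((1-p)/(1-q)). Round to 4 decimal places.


Bregman divergence with negative entropy generator:
D = p*log(p/q) + (1-p)*log((1-p)/(1-q)).
p = 0.25, q = 0.05.
p*log(p/q) = 0.25*log(0.25/0.05) = 0.402359.
(1-p)*log((1-p)/(1-q)) = 0.75*log(0.75/0.95) = -0.177292.
D = 0.402359 + -0.177292 = 0.2251

0.2251


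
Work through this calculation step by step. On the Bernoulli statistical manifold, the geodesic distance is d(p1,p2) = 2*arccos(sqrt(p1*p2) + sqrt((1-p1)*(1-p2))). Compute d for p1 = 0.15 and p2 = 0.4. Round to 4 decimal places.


Geodesic distance on Bernoulli manifold:
d(p1,p2) = 2*arccos(sqrt(p1*p2) + sqrt((1-p1)*(1-p2))).
sqrt(p1*p2) = sqrt(0.15*0.4) = 0.244949.
sqrt((1-p1)*(1-p2)) = sqrt(0.85*0.6) = 0.714143.
arg = 0.244949 + 0.714143 = 0.959092.
d = 2*arccos(0.959092) = 0.5740

0.5740


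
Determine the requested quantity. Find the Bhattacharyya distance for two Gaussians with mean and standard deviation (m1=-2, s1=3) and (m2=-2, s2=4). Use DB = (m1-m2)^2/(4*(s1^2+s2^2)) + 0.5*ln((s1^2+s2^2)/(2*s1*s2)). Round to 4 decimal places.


Bhattacharyya distance between two Gaussians:
DB = (m1-m2)^2/(4*(s1^2+s2^2)) + (1/2)*ln((s1^2+s2^2)/(2*s1*s2)).
(m1-m2)^2 = (0)^2 = 0.
s1^2+s2^2 = 9 + 16 = 25.
term1 = 0/100 = 0.0.
term2 = 0.5*ln(25/24.0) = 0.020411.
DB = 0.0 + 0.020411 = 0.0204

0.0204


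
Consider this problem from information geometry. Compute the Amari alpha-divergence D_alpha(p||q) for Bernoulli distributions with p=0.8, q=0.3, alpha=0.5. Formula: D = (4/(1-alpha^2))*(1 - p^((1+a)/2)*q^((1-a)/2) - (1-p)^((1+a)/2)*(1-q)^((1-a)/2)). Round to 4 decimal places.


Amari alpha-divergence:
D = (4/(1-alpha^2))*(1 - p^((1+a)/2)*q^((1-a)/2) - (1-p)^((1+a)/2)*(1-q)^((1-a)/2)).
alpha = 0.5, p = 0.8, q = 0.3.
e1 = (1+alpha)/2 = 0.75, e2 = (1-alpha)/2 = 0.25.
t1 = p^e1 * q^e2 = 0.8^0.75 * 0.3^0.25 = 0.626034.
t2 = (1-p)^e1 * (1-q)^e2 = 0.2^0.75 * 0.7^0.25 = 0.273556.
4/(1-alpha^2) = 5.333333.
D = 5.333333*(1 - 0.626034 - 0.273556) = 0.5355

0.5355


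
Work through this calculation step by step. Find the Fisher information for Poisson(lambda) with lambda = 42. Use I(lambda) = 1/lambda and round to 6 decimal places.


Fisher information for Poisson: I(lambda) = 1/lambda.
lambda = 42.
I(lambda) = 1/42 = 0.023810

0.023810


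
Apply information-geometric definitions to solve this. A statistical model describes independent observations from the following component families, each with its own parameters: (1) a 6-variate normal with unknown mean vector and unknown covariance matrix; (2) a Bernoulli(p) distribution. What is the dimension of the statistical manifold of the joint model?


The dimension of a statistical manifold equals the number of free
(independent) real parameters of the model. For a product of independent
blocks the parameter counts add.
- 6-variate normal: 6 (mean) + 6*7/2 = 21 (symmetric covariance) = 27.
- Bernoulli (p): 1.
Total = 27 + 1 = 28.
Dimension = 28

28


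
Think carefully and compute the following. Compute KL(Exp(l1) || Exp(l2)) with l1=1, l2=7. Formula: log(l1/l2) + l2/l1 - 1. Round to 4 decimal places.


KL divergence for exponential family:
KL = log(l1/l2) + l2/l1 - 1.
log(1/7) = -1.94591.
7/1 = 7.0.
KL = -1.94591 + 7.0 - 1 = 4.0541

4.0541


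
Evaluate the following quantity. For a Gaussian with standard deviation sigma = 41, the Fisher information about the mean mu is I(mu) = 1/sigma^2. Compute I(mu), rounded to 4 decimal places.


The Fisher information for the mean of a normal distribution is I(mu) = 1/sigma^2.
sigma = 41, so sigma^2 = 1681.
I(mu) = 1/1681 = 0.0006

0.0006


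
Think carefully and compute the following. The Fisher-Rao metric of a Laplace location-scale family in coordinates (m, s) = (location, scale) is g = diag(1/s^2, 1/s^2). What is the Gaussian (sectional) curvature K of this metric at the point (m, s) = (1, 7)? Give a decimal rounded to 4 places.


The metric has the form g = (A dm^2 + B ds^2)/s^2 with A = 1, B = 1.
Substitute u = sqrt(A/B)*m: g = B*(du^2 + ds^2)/s^2, i.e. B times the
Poincare upper half-plane metric, which has constant Gaussian curvature -1.
Scaling a 2D metric by a constant c divides the Gaussian curvature by c,
so K = -1/B = -1/(1) = -1.0000 everywhere (the point (m, s) = (1, 7) is irrelevant:
the curvature is constant).
The requested Gaussian curvature is K = -1.0000.

-1.0000


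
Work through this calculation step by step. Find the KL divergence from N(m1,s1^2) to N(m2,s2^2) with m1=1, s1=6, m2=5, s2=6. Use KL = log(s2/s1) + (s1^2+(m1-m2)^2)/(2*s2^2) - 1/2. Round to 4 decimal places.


KL divergence between normal distributions:
KL = log(s2/s1) + (s1^2 + (m1-m2)^2)/(2*s2^2) - 1/2.
log(6/6) = 0.0.
(6^2 + (1-5)^2)/(2*6^2) = (36 + 16)/72 = 0.722222.
KL = 0.0 + 0.722222 - 0.5 = 0.2222

0.2222


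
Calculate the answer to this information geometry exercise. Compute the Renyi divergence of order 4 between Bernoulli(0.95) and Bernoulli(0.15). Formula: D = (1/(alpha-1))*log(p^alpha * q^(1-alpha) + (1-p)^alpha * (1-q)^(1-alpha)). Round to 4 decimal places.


Renyi divergence of order alpha between Bernoulli distributions:
D = (1/(alpha-1))*log(p^alpha * q^(1-alpha) + (1-p)^alpha * (1-q)^(1-alpha)).
alpha = 4, p = 0.95, q = 0.15.
p^alpha * q^(1-alpha) = 0.95^4 * 0.15^-3 = 241.335185.
(1-p)^alpha * (1-q)^(1-alpha) = 0.05^4 * 0.85^-3 = 1e-05.
sum = 241.335185 + 1e-05 = 241.335195.
D = (1/3)*log(241.335195) = 1.8287

1.8287
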